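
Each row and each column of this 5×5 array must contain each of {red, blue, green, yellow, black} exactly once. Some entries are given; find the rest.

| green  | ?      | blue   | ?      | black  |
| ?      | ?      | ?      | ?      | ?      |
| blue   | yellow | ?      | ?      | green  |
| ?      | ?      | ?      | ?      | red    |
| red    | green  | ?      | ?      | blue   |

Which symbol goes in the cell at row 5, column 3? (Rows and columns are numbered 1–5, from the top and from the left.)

yellow

(r1,c2) = red
(r1,c4) = yellow
(r2,c5) = yellow
(r5,c4) = black
(r2,c1) = black
(r2,c2) = blue
(r3,c4) = red
(r4,c1) = yellow
(r4,c2) = black
(r4,c3) = green
(r4,c4) = blue
(r5,c3) = yellow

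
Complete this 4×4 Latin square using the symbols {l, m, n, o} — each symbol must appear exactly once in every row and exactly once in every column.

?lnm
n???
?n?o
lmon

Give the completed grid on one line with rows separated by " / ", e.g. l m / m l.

(r1,c1) = o
(r2,c2) = o
(r2,c4) = l
(r3,c1) = m
(r3,c3) = l
(r2,c3) = m

o l n m / n o m l / m n l o / l m o n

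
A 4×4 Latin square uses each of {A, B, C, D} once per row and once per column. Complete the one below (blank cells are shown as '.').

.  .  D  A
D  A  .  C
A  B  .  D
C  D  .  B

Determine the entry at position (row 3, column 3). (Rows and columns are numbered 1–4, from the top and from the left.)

Cell (r1,c1): row 1 has {A,D}; column 1 has {A,C,D} → B.
Cell (r1,c2): row 1 has {A,B,D}; column 2 has {A,B,D} → C.
Cell (r2,c3): row 2 has {A,C,D}; column 3 has {D} → B.
Cell (r3,c3): row 3 has {A,B,D}; column 3 has {B,D} → C.

C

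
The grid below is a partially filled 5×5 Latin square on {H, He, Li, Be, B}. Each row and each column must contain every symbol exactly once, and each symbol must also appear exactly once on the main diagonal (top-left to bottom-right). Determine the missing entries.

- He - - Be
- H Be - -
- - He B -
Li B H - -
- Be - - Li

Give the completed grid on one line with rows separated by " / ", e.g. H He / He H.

B He Li H Be / He H Be Li B / Be Li He B H / Li B H Be He / H Be B He Li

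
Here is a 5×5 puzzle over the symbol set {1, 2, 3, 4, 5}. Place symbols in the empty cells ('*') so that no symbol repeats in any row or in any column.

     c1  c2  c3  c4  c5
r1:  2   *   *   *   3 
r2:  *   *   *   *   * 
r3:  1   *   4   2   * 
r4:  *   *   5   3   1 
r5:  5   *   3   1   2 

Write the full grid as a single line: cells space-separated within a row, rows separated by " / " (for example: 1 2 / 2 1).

2 5 1 4 3 / 3 1 2 5 4 / 1 3 4 2 5 / 4 2 5 3 1 / 5 4 3 1 2

(r1,c3): row 1 has {2,3}; column 3 has {3,4,5}, so it must be 1.
(r2,c3): row 2 is empty so far; column 3 has {1,3,4,5}, so it must be 2.
(r3,c5): row 3 has {1,2,4}; column 5 has {1,2,3}, so it must be 5.
(r4,c1): row 4 has {1,3,5}; column 1 has {1,2,5}, so it must be 4.
(r4,c2): row 4 has {1,3,4,5}; column 2 is empty so far, so it must be 2.
(r5,c2): row 5 has {1,2,3,5}; column 2 has {2}, so it must be 4.
(r1,c2): row 1 has {1,2,3}; column 2 has {2,4}, so it must be 5.
(r1,c4): row 1 has {1,2,3,5}; column 4 has {1,2,3}, so it must be 4.
(r2,c1): row 2 has {2}; column 1 has {1,2,4,5}, so it must be 3.
(r2,c2): row 2 has {2,3}; column 2 has {2,4,5}, so it must be 1.
(r2,c4): row 2 has {1,2,3}; column 4 has {1,2,3,4}, so it must be 5.
(r2,c5): row 2 has {1,2,3,5}; column 5 has {1,2,3,5}, so it must be 4.
(r3,c2): row 3 has {1,2,4,5}; column 2 has {1,2,4,5}, so it must be 3.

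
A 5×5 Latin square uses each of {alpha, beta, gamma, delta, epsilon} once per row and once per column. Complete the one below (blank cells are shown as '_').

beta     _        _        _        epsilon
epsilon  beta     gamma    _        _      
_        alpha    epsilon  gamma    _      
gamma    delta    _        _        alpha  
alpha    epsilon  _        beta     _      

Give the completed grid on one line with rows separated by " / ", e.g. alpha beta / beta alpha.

row 1 has {beta,epsilon}; column 2 has {alpha,beta,delta,epsilon} — only gamma is left for (r1,c2).
row 2 has {beta,gamma,epsilon}; column 5 has {alpha,epsilon} — only delta is left for (r2,c5).
row 3 has {alpha,gamma,epsilon}; column 1 has {alpha,beta,gamma,epsilon} — only delta is left for (r3,c1).
row 3 has {alpha,gamma,delta,epsilon}; column 5 has {alpha,delta,epsilon} — only beta is left for (r3,c5).
row 4 has {alpha,gamma,delta}; column 3 has {gamma,epsilon} — only beta is left for (r4,c3).
row 4 has {alpha,beta,gamma,delta}; column 4 has {beta,gamma} — only epsilon is left for (r4,c4).
row 5 has {alpha,beta,epsilon}; column 3 has {beta,gamma,epsilon} — only delta is left for (r5,c3).
row 5 has {alpha,beta,delta,epsilon}; column 5 has {alpha,beta,delta,epsilon} — only gamma is left for (r5,c5).
row 1 has {beta,gamma,epsilon}; column 3 has {beta,gamma,delta,epsilon} — only alpha is left for (r1,c3).
row 1 has {alpha,beta,gamma,epsilon}; column 4 has {beta,gamma,epsilon} — only delta is left for (r1,c4).
row 2 has {beta,gamma,delta,epsilon}; column 4 has {beta,gamma,delta,epsilon} — only alpha is left for (r2,c4).

beta gamma alpha delta epsilon / epsilon beta gamma alpha delta / delta alpha epsilon gamma beta / gamma delta beta epsilon alpha / alpha epsilon delta beta gamma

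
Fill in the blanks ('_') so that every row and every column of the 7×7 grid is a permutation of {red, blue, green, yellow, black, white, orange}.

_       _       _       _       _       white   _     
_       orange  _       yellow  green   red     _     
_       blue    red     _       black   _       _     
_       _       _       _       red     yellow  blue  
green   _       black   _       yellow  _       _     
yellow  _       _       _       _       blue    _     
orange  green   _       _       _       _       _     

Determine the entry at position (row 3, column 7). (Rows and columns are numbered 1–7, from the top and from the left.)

yellow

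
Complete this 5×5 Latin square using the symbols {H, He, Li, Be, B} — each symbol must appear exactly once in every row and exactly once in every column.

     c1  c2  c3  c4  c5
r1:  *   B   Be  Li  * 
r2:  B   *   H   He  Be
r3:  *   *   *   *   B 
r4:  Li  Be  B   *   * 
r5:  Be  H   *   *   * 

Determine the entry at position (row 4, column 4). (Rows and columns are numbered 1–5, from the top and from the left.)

(r2,c2) = Li
(r3,c2) = He
(r3,c3) = Li
(r4,c4) = H

H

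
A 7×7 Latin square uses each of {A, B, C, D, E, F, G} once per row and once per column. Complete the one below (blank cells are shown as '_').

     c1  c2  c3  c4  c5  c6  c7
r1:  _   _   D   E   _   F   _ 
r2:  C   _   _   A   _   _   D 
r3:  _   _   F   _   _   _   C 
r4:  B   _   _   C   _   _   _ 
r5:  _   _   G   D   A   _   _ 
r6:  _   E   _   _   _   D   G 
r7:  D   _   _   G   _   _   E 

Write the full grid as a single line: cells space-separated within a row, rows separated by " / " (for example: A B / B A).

At row 3, column 4: row 3 has {C,F}; column 4 has {A,C,D,E,G}; that leaves B.
At row 6, column 4: row 6 has {D,E,G}; column 4 has {A,B,C,D,E,G}; that leaves F.
At row 6, column 1: row 6 has {D,E,F,G}; column 1 has {B,C,D}; that leaves A.
At row 1, column 1: row 1 has {D,E,F}; column 1 has {A,B,C,D}; that leaves G.
At row 3, column 1: row 3 has {B,C,F}; column 1 has {A,B,C,D,G}; that leaves E.
At row 5, column 1: row 5 has {A,D,G}; column 1 has {A,B,C,D,E,G}; that leaves F.
At row 5, column 7: row 5 has {A,D,F,G}; column 7 has {C,D,E,G}; that leaves B.
At row 1, column 7: row 1 has {D,E,F,G}; column 7 has {B,C,D,E,G}; that leaves A.
At row 4, column 7: row 4 has {B,C}; column 7 has {A,B,C,D,E,G}; that leaves F.
At row 5, column 2: row 5 has {A,B,D,F,G}; column 2 has {E}; that leaves C.
At row 5, column 6: row 5 has {A,B,C,D,F,G}; column 6 has {D,F}; that leaves E.
At row 1, column 2: row 1 has {A,D,E,F,G}; column 2 has {C,E}; that leaves B.
At row 1, column 5: row 1 has {A,B,D,E,F,G}; column 5 has {A}; that leaves C.
At row 6, column 5: row 6 has {A,D,E,F,G}; column 5 has {A,C}; that leaves B.
At row 7, column 5: row 7 has {D,E,G}; column 5 has {A,B,C}; that leaves F.
At row 6, column 3: row 6 has {A,B,D,E,F,G}; column 3 has {D,F,G}; that leaves C.
At row 7, column 2: row 7 has {D,E,F,G}; column 2 has {B,C,E}; that leaves A.
At row 7, column 3: row 7 has {A,D,E,F,G}; column 3 has {C,D,F,G}; that leaves B.
At row 7, column 6: row 7 has {A,B,D,E,F,G}; column 6 has {D,E,F}; that leaves C.
At row 2, column 3: row 2 has {A,C,D}; column 3 has {B,C,D,F,G}; that leaves E.
At row 2, column 5: row 2 has {A,C,D,E}; column 5 has {A,B,C,F}; that leaves G.
At row 2, column 6: row 2 has {A,C,D,E,G}; column 6 has {C,D,E,F}; that leaves B.
At row 3, column 5: row 3 has {B,C,E,F}; column 5 has {A,B,C,F,G}; that leaves D.
At row 4, column 3: row 4 has {B,C,F}; column 3 has {B,C,D,E,F,G}; that leaves A.
At row 4, column 5: row 4 has {A,B,C,F}; column 5 has {A,B,C,D,F,G}; that leaves E.
At row 4, column 6: row 4 has {A,B,C,E,F}; column 6 has {B,C,D,E,F}; that leaves G.
At row 2, column 2: row 2 has {A,B,C,D,E,G}; column 2 has {A,B,C,E}; that leaves F.
At row 3, column 2: row 3 has {B,C,D,E,F}; column 2 has {A,B,C,E,F}; that leaves G.
At row 3, column 6: row 3 has {B,C,D,E,F,G}; column 6 has {B,C,D,E,F,G}; that leaves A.
At row 4, column 2: row 4 has {A,B,C,E,F,G}; column 2 has {A,B,C,E,F,G}; that leaves D.

G B D E C F A / C F E A G B D / E G F B D A C / B D A C E G F / F C G D A E B / A E C F B D G / D A B G F C E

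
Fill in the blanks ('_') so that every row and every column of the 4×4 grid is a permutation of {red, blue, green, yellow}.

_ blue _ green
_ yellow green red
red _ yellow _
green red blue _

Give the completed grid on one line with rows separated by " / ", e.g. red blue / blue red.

yellow blue red green / blue yellow green red / red green yellow blue / green red blue yellow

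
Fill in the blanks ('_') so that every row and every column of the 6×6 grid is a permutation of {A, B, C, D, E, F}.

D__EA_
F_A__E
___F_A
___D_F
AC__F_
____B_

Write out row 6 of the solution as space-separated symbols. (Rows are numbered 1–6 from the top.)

E D F A B C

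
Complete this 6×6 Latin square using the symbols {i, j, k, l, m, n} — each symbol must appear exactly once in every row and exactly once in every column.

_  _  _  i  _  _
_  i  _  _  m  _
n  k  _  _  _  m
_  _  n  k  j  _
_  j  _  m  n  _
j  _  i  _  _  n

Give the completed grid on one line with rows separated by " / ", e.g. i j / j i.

k n m i l j / l i j n m k / n k l j i m / m l n k j i / i j k m n l / j m i l k n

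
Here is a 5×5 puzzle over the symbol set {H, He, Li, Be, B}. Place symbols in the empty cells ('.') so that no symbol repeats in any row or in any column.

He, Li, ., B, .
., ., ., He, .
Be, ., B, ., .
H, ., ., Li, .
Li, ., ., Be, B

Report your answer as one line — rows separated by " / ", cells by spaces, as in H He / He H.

He Li H B Be / B Be Li He H / Be He B H Li / H B Be Li He / Li H He Be B

(r2,c1) = B
(r3,c4) = H
(r3,c2) = He
(r3,c5) = Li
(r5,c2) = H
(r5,c3) = He
(r2,c2) = Be
(r2,c5) = H
(r4,c2) = B
(r4,c3) = Be
(r4,c5) = He
(r1,c3) = H
(r1,c5) = Be
(r2,c3) = Li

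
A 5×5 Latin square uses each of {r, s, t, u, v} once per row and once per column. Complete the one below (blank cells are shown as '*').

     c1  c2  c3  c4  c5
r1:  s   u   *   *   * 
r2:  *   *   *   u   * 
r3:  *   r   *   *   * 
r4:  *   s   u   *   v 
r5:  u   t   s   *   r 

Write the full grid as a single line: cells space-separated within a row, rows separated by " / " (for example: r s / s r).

s u v r t / t v r u s / v r t s u / r s u t v / u t s v r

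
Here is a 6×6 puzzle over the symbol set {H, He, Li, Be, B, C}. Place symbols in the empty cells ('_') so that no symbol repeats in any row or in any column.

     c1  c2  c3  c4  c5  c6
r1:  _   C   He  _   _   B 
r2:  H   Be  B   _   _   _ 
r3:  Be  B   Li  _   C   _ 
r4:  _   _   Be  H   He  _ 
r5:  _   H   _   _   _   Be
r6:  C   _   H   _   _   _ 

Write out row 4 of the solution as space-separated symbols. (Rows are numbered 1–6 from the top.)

B Li Be H He C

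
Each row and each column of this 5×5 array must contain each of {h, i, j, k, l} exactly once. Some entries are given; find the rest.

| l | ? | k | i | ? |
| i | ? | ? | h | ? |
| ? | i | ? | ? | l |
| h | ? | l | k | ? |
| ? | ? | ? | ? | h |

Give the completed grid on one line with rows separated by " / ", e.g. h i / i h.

l h k i j / i l j h k / k i h j l / h j l k i / j k i l h

(r1,c5) = j
(r2,c3) = j
(r2,c5) = k
(r3,c3) = h
(r3,c4) = j
(r4,c2) = j
(r4,c5) = i
(r5,c3) = i
(r5,c4) = l
(r1,c2) = h
(r2,c2) = l
(r3,c1) = k
(r5,c1) = j
(r5,c2) = k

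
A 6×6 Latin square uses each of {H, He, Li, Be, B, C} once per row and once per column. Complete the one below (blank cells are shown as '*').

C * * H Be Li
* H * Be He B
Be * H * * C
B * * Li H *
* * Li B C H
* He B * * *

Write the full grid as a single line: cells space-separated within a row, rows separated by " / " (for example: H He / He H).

(r1,c2) = B
(r1,c3) = He
(r2,c1) = Li
(r2,c3) = C
(r3,c2) = Li
(r3,c4) = He
(r3,c5) = B
(r4,c3) = Be
(r4,c6) = He
(r5,c1) = He
(r5,c2) = Be
(r6,c1) = H
(r6,c4) = C
(r6,c5) = Li
(r6,c6) = Be
(r4,c2) = C

C B He H Be Li / Li H C Be He B / Be Li H He B C / B C Be Li H He / He Be Li B C H / H He B C Li Be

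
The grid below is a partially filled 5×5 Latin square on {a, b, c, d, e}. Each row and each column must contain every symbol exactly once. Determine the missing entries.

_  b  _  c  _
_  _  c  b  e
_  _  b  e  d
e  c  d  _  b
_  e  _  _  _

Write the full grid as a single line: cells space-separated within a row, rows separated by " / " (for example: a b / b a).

(r1,c5) = a
(r3,c2) = a
(r4,c4) = a
(r5,c3) = a
(r5,c4) = d
(r5,c5) = c
(r1,c1) = d
(r1,c3) = e
(r2,c1) = a
(r2,c2) = d
(r3,c1) = c
(r5,c1) = b

d b e c a / a d c b e / c a b e d / e c d a b / b e a d c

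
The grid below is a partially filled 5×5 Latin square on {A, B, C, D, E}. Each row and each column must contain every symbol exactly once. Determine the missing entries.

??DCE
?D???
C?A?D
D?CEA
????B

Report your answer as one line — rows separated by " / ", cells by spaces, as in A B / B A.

B A D C E / E D B A C / C E A B D / D B C E A / A C E D B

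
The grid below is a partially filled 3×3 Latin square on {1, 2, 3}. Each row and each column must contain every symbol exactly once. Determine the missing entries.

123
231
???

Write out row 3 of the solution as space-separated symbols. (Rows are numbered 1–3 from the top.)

(r3,c1) = 3
(r3,c2) = 1
(r3,c3) = 2

3 1 2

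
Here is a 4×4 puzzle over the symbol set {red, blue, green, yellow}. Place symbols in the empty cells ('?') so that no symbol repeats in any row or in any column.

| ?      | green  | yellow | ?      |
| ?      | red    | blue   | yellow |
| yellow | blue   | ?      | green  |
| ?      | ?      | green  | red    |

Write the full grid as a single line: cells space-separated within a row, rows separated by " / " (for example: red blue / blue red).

(r1,c4) = blue
(r2,c1) = green
(r3,c3) = red
(r4,c1) = blue
(r4,c2) = yellow
(r1,c1) = red

red green yellow blue / green red blue yellow / yellow blue red green / blue yellow green red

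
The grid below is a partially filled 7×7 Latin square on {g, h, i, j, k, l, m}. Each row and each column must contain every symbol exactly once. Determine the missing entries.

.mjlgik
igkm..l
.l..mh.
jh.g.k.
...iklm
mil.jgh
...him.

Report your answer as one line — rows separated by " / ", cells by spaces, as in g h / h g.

h m j l g i k / i g k m h j l / k l i j m h g / j h m g l k i / g j h i k l m / m i l k j g h / l k g h i m j

(r1,c1) = h
(r2,c5) = h
(r2,c6) = j
(r4,c5) = l
(r4,c7) = i
(r5,c1) = g
(r5,c2) = j
(r5,c3) = h
(r6,c4) = k
(r7,c2) = k
(r7,c3) = g
(r7,c7) = j
(r3,c1) = k
(r3,c3) = i
(r3,c4) = j
(r3,c7) = g
(r4,c3) = m
(r7,c1) = l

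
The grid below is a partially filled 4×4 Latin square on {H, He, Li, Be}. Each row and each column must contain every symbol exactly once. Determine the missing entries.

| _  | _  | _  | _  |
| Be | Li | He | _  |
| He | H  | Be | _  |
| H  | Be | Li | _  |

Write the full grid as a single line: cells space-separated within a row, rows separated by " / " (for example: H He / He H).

Li He H Be / Be Li He H / He H Be Li / H Be Li He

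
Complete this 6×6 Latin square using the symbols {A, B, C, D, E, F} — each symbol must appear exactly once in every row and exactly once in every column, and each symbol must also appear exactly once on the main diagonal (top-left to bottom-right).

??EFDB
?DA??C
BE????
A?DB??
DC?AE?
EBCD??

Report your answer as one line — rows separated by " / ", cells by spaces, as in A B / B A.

C A E F D B / F D A E B C / B E F C A D / A F D B C E / D C B A E F / E B C D F A

(r1,c1): row 1 has {B,D,E,F}; column 1 has {A,B,D,E}; the diagonal has {B,D,E}, so it must be C.
(r1,c2): row 1 has {B,C,D,E,F}; column 2 has {B,C,D,E}, so it must be A.
(r2,c1): row 2 has {A,C,D}; column 1 has {A,B,C,D,E}, so it must be F.
(r2,c4): row 2 has {A,C,D,F}; column 4 has {A,B,D,F}, so it must be E.
(r2,c5): row 2 has {A,C,D,E,F}; column 5 has {D,E}, so it must be B.
(r3,c3): row 3 has {B,E}; column 3 has {A,C,D,E}; the diagonal has {B,C,D,E}, so it must be F.
(r3,c4): row 3 has {B,E,F}; column 4 has {A,B,D,E,F}, so it must be C.
(r3,c5): row 3 has {B,C,E,F}; column 5 has {B,D,E}, so it must be A.
(r3,c6): row 3 has {A,B,C,E,F}; column 6 has {B,C}, so it must be D.
(r4,c2): row 4 has {A,B,D}; column 2 has {A,B,C,D,E}, so it must be F.
(r4,c5): row 4 has {A,B,D,F}; column 5 has {A,B,D,E}, so it must be C.
(r4,c6): row 4 has {A,B,C,D,F}; column 6 has {B,C,D}, so it must be E.
(r5,c3): row 5 has {A,C,D,E}; column 3 has {A,C,D,E,F}, so it must be B.
(r5,c6): row 5 has {A,B,C,D,E}; column 6 has {B,C,D,E}, so it must be F.
(r6,c5): row 6 has {B,C,D,E}; column 5 has {A,B,C,D,E}, so it must be F.
(r6,c6): row 6 has {B,C,D,E,F}; column 6 has {B,C,D,E,F}; the diagonal has {B,C,D,E,F}, so it must be A.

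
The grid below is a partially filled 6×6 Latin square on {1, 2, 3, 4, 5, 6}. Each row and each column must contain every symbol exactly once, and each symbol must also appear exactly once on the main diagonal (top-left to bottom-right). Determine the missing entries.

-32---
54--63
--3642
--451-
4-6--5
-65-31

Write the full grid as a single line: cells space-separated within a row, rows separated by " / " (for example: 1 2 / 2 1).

6 3 2 1 5 4 / 5 4 1 2 6 3 / 1 5 3 6 4 2 / 3 2 4 5 1 6 / 4 1 6 3 2 5 / 2 6 5 4 3 1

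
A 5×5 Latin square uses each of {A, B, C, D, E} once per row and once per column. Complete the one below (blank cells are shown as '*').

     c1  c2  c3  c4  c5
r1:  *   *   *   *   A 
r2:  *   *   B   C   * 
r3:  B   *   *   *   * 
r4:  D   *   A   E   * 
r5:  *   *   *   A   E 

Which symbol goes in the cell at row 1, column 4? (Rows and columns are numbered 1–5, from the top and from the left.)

B

At row 2, column 5: row 2 has {B,C}; column 5 has {A,E}; that leaves D.
At row 3, column 4: row 3 has {B}; column 4 has {A,C,E}; that leaves D.
At row 3, column 5: row 3 has {B,D}; column 5 has {A,D,E}; that leaves C.
At row 4, column 5: row 4 has {A,D,E}; column 5 has {A,C,D,E}; that leaves B.
At row 5, column 1: row 5 has {A,E}; column 1 has {B,D}; that leaves C.
At row 5, column 3: row 5 has {A,C,E}; column 3 has {A,B}; that leaves D.
At row 1, column 1: row 1 has {A}; column 1 has {B,C,D}; that leaves E.
At row 1, column 3: row 1 has {A,E}; column 3 has {A,B,D}; that leaves C.
At row 1, column 4: row 1 has {A,C,E}; column 4 has {A,C,D,E}; that leaves B.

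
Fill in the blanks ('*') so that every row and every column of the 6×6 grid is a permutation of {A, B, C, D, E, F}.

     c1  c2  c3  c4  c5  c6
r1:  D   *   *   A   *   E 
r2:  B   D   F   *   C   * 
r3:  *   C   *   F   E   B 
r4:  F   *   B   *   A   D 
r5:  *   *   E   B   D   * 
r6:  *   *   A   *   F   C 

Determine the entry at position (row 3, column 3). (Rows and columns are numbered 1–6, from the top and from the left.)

At row 1, column 3: row 1 has {A,D,E}; column 3 has {A,B,E,F}; that leaves C.
At row 1, column 5: row 1 has {A,C,D,E}; column 5 has {A,C,D,E,F}; that leaves B.
At row 2, column 4: row 2 has {B,C,D,F}; column 4 has {A,B,F}; that leaves E.
At row 2, column 6: row 2 has {B,C,D,E,F}; column 6 has {B,C,D,E}; that leaves A.
At row 3, column 1: row 3 has {B,C,E,F}; column 1 has {B,D,F}; that leaves A.
At row 3, column 3: row 3 has {A,B,C,E,F}; column 3 has {A,B,C,E,F}; that leaves D.

D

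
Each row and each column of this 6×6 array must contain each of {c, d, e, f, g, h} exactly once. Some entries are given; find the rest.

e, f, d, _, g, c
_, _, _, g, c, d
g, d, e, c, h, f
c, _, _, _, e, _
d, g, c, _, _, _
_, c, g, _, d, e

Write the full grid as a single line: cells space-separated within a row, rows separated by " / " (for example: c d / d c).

e f d h g c / f e h g c d / g d e c h f / c h f d e g / d g c e f h / h c g f d e

At row 1, column 4: row 1 has {c,d,e,f,g}; column 4 has {c,g}; that leaves h.
At row 4, column 2: row 4 has {c,e}; column 2 has {c,d,f,g}; that leaves h.
At row 4, column 3: row 4 has {c,e,h}; column 3 has {c,d,e,g}; that leaves f.
At row 4, column 4: row 4 has {c,e,f,h}; column 4 has {c,g,h}; that leaves d.
At row 4, column 6: row 4 has {c,d,e,f,h}; column 6 has {c,d,e,f}; that leaves g.
At row 5, column 5: row 5 has {c,d,g}; column 5 has {c,d,e,g,h}; that leaves f.
At row 5, column 6: row 5 has {c,d,f,g}; column 6 has {c,d,e,f,g}; that leaves h.
At row 6, column 4: row 6 has {c,d,e,g}; column 4 has {c,d,g,h}; that leaves f.
At row 2, column 2: row 2 has {c,d,g}; column 2 has {c,d,f,g,h}; that leaves e.
At row 2, column 3: row 2 has {c,d,e,g}; column 3 has {c,d,e,f,g}; that leaves h.
At row 5, column 4: row 5 has {c,d,f,g,h}; column 4 has {c,d,f,g,h}; that leaves e.
At row 6, column 1: row 6 has {c,d,e,f,g}; column 1 has {c,d,e,g}; that leaves h.
At row 2, column 1: row 2 has {c,d,e,g,h}; column 1 has {c,d,e,g,h}; that leaves f.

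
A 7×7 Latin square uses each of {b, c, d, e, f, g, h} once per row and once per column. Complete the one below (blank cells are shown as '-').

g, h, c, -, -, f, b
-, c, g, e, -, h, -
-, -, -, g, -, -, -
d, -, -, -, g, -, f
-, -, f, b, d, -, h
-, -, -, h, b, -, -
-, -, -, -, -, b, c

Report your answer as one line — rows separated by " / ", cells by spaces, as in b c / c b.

g h c d e f b / b c g e f h d / h f b g c d e / d b h c g e f / c e f b d g h / f d e h b c g / e g d f h b c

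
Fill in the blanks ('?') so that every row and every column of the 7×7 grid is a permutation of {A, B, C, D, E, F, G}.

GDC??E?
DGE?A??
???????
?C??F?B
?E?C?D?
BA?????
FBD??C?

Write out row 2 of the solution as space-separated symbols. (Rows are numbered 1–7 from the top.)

(r1,c5) = B
(r3,c2) = F
(r5,c1) = A
(r5,c5) = G
(r5,c7) = F
(r7,c5) = E
(r1,c7) = A
(r2,c7) = C
(r4,c1) = E
(r5,c3) = B
(r7,c7) = G
(r1,c4) = F
(r2,c4) = B
(r2,c6) = F

D G E B A F C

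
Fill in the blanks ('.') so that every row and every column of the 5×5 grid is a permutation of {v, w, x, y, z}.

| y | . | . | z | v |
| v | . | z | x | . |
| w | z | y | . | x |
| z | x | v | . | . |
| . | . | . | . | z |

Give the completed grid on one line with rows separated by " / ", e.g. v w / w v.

y w x z v / v y z x w / w z y v x / z x v w y / x v w y z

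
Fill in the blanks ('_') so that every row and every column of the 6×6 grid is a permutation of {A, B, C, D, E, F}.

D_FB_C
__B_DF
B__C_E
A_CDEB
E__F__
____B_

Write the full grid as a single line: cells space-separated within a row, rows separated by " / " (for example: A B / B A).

D E F B A C / C A B E D F / B D A C F E / A F C D E B / E B D F C A / F C E A B D

(r1,c5) = A
(r2,c1) = C
(r3,c5) = F
(r4,c2) = F
(r5,c5) = C
(r6,c1) = F
(r1,c2) = E
(r2,c2) = A
(r2,c4) = E
(r3,c2) = D
(r3,c3) = A
(r5,c2) = B
(r5,c3) = D
(r5,c6) = A
(r6,c2) = C
(r6,c3) = E
(r6,c4) = A
(r6,c6) = D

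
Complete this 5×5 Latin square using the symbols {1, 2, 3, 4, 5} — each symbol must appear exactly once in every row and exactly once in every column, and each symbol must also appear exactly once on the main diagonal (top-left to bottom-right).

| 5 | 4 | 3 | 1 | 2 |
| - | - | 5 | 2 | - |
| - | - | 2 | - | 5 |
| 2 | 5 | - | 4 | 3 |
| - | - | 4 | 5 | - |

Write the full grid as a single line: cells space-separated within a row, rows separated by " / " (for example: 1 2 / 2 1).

5 4 3 1 2 / 1 3 5 2 4 / 4 1 2 3 5 / 2 5 1 4 3 / 3 2 4 5 1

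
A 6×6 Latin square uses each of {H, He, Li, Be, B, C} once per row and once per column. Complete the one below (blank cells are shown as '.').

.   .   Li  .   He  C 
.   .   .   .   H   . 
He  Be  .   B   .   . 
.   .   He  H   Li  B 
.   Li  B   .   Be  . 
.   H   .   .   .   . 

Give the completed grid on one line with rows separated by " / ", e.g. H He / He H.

Cell (r1,c2): row 1 has {He,Li,C}; column 2 has {H,Li,Be} → B.
Cell (r1,c4): row 1 has {He,Li,B,C}; column 4 has {H,B} → Be.
Cell (r3,c5): row 3 has {He,Be,B}; column 5 has {H,He,Li,Be} → C.
Cell (r4,c2): row 4 has {H,He,Li,B}; column 2 has {H,Li,Be,B} → C.
Cell (r6,c5): row 6 has {H}; column 5 has {H,He,Li,Be,C} → B.
Cell (r1,c1): row 1 has {He,Li,Be,B,C}; column 1 has {He} → H.
Cell (r2,c2): row 2 has {H}; column 2 has {H,Li,Be,B,C} → He.
Cell (r3,c3): row 3 has {He,Be,B,C}; column 3 has {He,Li,B} → H.
Cell (r3,c6): row 3 has {H,He,Be,B,C}; column 6 has {B,C} → Li.
Cell (r4,c1): row 4 has {H,He,Li,B,C}; column 1 has {H,He} → Be.
Cell (r5,c1): row 5 has {Li,Be,B}; column 1 has {H,He,Be} → C.
Cell (r5,c4): row 5 has {Li,Be,B,C}; column 4 has {H,Be,B} → He.
Cell (r5,c6): row 5 has {He,Li,Be,B,C}; column 6 has {Li,B,C} → H.
Cell (r6,c1): row 6 has {H,B}; column 1 has {H,He,Be,C} → Li.
Cell (r6,c4): row 6 has {H,Li,B}; column 4 has {H,He,Be,B} → C.
Cell (r2,c1): row 2 has {H,He}; column 1 has {H,He,Li,Be,C} → B.
Cell (r2,c4): row 2 has {H,He,B}; column 4 has {H,He,Be,B,C} → Li.
Cell (r2,c6): row 2 has {H,He,Li,B}; column 6 has {H,Li,B,C} → Be.
Cell (r6,c3): row 6 has {H,Li,B,C}; column 3 has {H,He,Li,B} → Be.
Cell (r6,c6): row 6 has {H,Li,Be,B,C}; column 6 has {H,Li,Be,B,C} → He.
Cell (r2,c3): row 2 has {H,He,Li,Be,B}; column 3 has {H,He,Li,Be,B} → C.

H B Li Be He C / B He C Li H Be / He Be H B C Li / Be C He H Li B / C Li B He Be H / Li H Be C B He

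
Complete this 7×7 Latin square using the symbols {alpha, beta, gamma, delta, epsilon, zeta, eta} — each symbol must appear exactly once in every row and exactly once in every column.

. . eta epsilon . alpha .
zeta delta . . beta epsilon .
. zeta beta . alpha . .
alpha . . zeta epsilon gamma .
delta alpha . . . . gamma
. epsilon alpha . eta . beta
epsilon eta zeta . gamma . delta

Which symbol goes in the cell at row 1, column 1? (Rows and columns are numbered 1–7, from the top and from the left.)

(r1,c7): row 1 has {alpha,epsilon,eta}; column 7 has {beta,gamma,delta}, so it must be zeta.
(r2,c3): row 2 has {beta,delta,epsilon,zeta}; column 3 has {alpha,beta,zeta,eta}, so it must be gamma.
(r4,c2): row 4 has {alpha,gamma,epsilon,zeta}; column 2 has {alpha,delta,epsilon,zeta,eta}, so it must be beta.
(r4,c3): row 4 has {alpha,beta,gamma,epsilon,zeta}; column 3 has {alpha,beta,gamma,zeta,eta}, so it must be delta.
(r4,c7): row 4 has {alpha,beta,gamma,delta,epsilon,zeta}; column 7 has {beta,gamma,delta,zeta}, so it must be eta.
(r5,c3): row 5 has {alpha,gamma,delta}; column 3 has {alpha,beta,gamma,delta,zeta,eta}, so it must be epsilon.
(r5,c5): row 5 has {alpha,gamma,delta,epsilon}; column 5 has {alpha,beta,gamma,epsilon,eta}, so it must be zeta.
(r6,c1): row 6 has {alpha,beta,epsilon,eta}; column 1 has {alpha,delta,epsilon,zeta}, so it must be gamma.
(r6,c4): row 6 has {alpha,beta,gamma,epsilon,eta}; column 4 has {epsilon,zeta}, so it must be delta.
(r6,c6): row 6 has {alpha,beta,gamma,delta,epsilon,eta}; column 6 has {alpha,gamma,epsilon}, so it must be zeta.
(r7,c6): row 7 has {gamma,delta,epsilon,zeta,eta}; column 6 has {alpha,gamma,epsilon,zeta}, so it must be beta.
(r1,c1): row 1 has {alpha,epsilon,zeta,eta}; column 1 has {alpha,gamma,delta,epsilon,zeta}, so it must be beta.

beta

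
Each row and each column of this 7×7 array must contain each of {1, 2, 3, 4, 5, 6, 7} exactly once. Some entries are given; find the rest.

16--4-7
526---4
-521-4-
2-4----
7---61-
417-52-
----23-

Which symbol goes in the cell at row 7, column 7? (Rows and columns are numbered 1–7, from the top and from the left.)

5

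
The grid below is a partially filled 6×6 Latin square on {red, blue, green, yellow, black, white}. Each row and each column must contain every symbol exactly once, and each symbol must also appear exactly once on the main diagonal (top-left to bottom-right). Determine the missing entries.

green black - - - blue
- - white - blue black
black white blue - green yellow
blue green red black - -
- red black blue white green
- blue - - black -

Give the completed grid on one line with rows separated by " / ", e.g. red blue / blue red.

green black yellow white red blue / red yellow white green blue black / black white blue red green yellow / blue green red black yellow white / yellow red black blue white green / white blue green yellow black red

(r1,c3): row 1 has {blue,green,black}; column 3 has {red,blue,black,white}, so it must be yellow.
(r1,c5): row 1 has {blue,green,yellow,black}; column 5 has {blue,green,black,white}, so it must be red.
(r2,c2): row 2 has {blue,black,white}; column 2 has {red,blue,green,black,white}; the diagonal has {blue,green,black,white}, so it must be yellow.
(r3,c4): row 3 has {blue,green,yellow,black,white}; column 4 has {blue,black}, so it must be red.
(r4,c5): row 4 has {red,blue,green,black}; column 5 has {red,blue,green,black,white}, so it must be yellow.
(r4,c6): row 4 has {red,blue,green,yellow,black}; column 6 has {blue,green,yellow,black}, so it must be white.
(r5,c1): row 5 has {red,blue,green,black,white}; column 1 has {blue,green,black}, so it must be yellow.
(r6,c3): row 6 has {blue,black}; column 3 has {red,blue,yellow,black,white}, so it must be green.
(r6,c6): row 6 has {blue,green,black}; column 6 has {blue,green,yellow,black,white}; the diagonal has {blue,green,yellow,black,white}, so it must be red.
(r1,c4): row 1 has {red,blue,green,yellow,black}; column 4 has {red,blue,black}, so it must be white.
(r2,c1): row 2 has {blue,yellow,black,white}; column 1 has {blue,green,yellow,black}, so it must be red.
(r2,c4): row 2 has {red,blue,yellow,black,white}; column 4 has {red,blue,black,white}, so it must be green.
(r6,c1): row 6 has {red,blue,green,black}; column 1 has {red,blue,green,yellow,black}, so it must be white.
(r6,c4): row 6 has {red,blue,green,black,white}; column 4 has {red,blue,green,black,white}, so it must be yellow.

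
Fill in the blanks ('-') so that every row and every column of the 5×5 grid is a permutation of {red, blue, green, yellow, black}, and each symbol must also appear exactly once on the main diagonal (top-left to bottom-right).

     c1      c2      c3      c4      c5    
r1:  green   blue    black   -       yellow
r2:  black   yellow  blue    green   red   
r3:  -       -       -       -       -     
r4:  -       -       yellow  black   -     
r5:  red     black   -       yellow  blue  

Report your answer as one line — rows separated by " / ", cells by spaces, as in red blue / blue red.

green blue black red yellow / black yellow blue green red / yellow green red blue black / blue red yellow black green / red black green yellow blue

(r1,c4) = red
(r3,c3) = red
(r3,c4) = blue
(r4,c1) = blue
(r4,c5) = green
(r5,c3) = green
(r3,c1) = yellow
(r3,c2) = green
(r3,c5) = black
(r4,c2) = red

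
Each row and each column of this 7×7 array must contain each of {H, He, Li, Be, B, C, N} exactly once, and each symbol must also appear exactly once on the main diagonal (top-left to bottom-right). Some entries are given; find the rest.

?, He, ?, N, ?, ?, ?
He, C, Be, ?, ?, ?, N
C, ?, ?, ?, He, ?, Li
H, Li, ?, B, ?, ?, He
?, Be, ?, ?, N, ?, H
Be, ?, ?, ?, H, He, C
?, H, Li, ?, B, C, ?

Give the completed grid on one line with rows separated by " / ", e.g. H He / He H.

row 1 has {He,N}; column 1 has {H,He,Be,C}; the diagonal has {He,B,C,N} — only Li is left for (r1,c1).
row 2 has {He,Be,C,N}; column 5 has {H,He,B,N} — only Li is left for (r2,c5).
row 3 has {He,Li,C}; column 3 has {Li,Be}; the diagonal has {He,Li,B,C,N} — only H is left for (r3,c3).
row 3 has {H,He,Li,C}; column 4 has {B,N} — only Be is left for (r3,c4).
row 5 has {H,Be,N}; column 1 has {H,He,Li,Be,C} — only B is left for (r5,c1).
row 5 has {H,Be,B,N}; column 6 has {He,C} — only Li is left for (r5,c6).
row 6 has {H,He,Be,C}; column 4 has {Be,B,N} — only Li is left for (r6,c4).
row 7 has {H,Li,B,C}; column 1 has {H,He,Li,Be,B,C} — only N is left for (r7,c1).
row 7 has {H,Li,B,C,N}; column 4 has {Li,Be,B,N} — only He is left for (r7,c4).
row 7 has {H,He,Li,B,C,N}; column 7 has {H,He,Li,C,N}; the diagonal has {H,He,Li,B,C,N} — only Be is left for (r7,c7).
row 1 has {He,Li,N}; column 7 has {H,He,Li,Be,C,N} — only B is left for (r1,c7).
row 2 has {He,Li,Be,C,N}; column 4 has {He,Li,Be,B,N} — only H is left for (r2,c4).
row 2 has {H,He,Li,Be,C,N}; column 6 has {He,Li,C} — only B is left for (r2,c6).
row 3 has {H,He,Li,Be,C}; column 6 has {He,Li,B,C} — only N is left for (r3,c6).
row 4 has {H,He,Li,B}; column 6 has {He,Li,B,C,N} — only Be is left for (r4,c6).
row 5 has {H,Li,Be,B,N}; column 4 has {H,He,Li,Be,B,N} — only C is left for (r5,c4).
row 1 has {He,Li,B,N}; column 3 has {H,Li,Be} — only C is left for (r1,c3).
row 1 has {He,Li,B,C,N}; column 5 has {H,He,Li,B,N} — only Be is left for (r1,c5).
row 1 has {He,Li,Be,B,C,N}; column 6 has {He,Li,Be,B,C,N} — only H is left for (r1,c6).
row 3 has {H,He,Li,Be,C,N}; column 2 has {H,He,Li,Be,C} — only B is left for (r3,c2).
row 4 has {H,He,Li,Be,B}; column 3 has {H,Li,Be,C} — only N is left for (r4,c3).
row 4 has {H,He,Li,Be,B,N}; column 5 has {H,He,Li,Be,B,N} — only C is left for (r4,c5).
row 5 has {H,Li,Be,B,C,N}; column 3 has {H,Li,Be,C,N} — only He is left for (r5,c3).
row 6 has {H,He,Li,Be,C}; column 2 has {H,He,Li,Be,B,C} — only N is left for (r6,c2).
row 6 has {H,He,Li,Be,C,N}; column 3 has {H,He,Li,Be,C,N} — only B is left for (r6,c3).

Li He C N Be H B / He C Be H Li B N / C B H Be He N Li / H Li N B C Be He / B Be He C N Li H / Be N B Li H He C / N H Li He B C Be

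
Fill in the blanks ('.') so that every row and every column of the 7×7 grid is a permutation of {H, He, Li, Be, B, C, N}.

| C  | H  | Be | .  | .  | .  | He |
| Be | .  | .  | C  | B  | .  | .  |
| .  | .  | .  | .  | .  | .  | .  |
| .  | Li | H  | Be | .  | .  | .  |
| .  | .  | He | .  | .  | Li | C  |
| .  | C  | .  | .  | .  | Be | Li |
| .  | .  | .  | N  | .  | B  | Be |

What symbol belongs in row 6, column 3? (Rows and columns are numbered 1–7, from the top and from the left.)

B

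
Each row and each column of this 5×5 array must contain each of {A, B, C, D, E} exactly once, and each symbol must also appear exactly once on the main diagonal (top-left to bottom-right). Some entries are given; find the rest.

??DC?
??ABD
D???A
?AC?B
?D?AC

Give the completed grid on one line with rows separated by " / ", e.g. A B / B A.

(r1,c5): row 1 has {C,D}; column 5 has {A,B,C,D}, so it must be E.
(r2,c2): row 2 has {A,B,D}; column 2 has {A,D}; the diagonal has {C}, so it must be E.
(r3,c3): row 3 has {A,D}; column 3 has {A,C,D}; the diagonal has {C,E}, so it must be B.
(r3,c4): row 3 has {A,B,D}; column 4 has {A,B,C}, so it must be E.
(r4,c1): row 4 has {A,B,C}; column 1 has {D}, so it must be E.
(r4,c4): row 4 has {A,B,C,E}; column 4 has {A,B,C,E}; the diagonal has {B,C,E}, so it must be D.
(r5,c1): row 5 has {A,C,D}; column 1 has {D,E}, so it must be B.
(r5,c3): row 5 has {A,B,C,D}; column 3 has {A,B,C,D}, so it must be E.
(r1,c1): row 1 has {C,D,E}; column 1 has {B,D,E}; the diagonal has {B,C,D,E}, so it must be A.
(r1,c2): row 1 has {A,C,D,E}; column 2 has {A,D,E}, so it must be B.
(r2,c1): row 2 has {A,B,D,E}; column 1 has {A,B,D,E}, so it must be C.
(r3,c2): row 3 has {A,B,D,E}; column 2 has {A,B,D,E}, so it must be C.

A B D C E / C E A B D / D C B E A / E A C D B / B D E A C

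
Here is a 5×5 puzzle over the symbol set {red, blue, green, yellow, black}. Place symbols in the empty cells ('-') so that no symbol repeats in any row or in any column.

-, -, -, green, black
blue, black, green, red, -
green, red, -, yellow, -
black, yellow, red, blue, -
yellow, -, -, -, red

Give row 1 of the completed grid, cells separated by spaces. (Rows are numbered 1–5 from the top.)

red blue yellow green black

row 1 has {green,black}; column 1 has {blue,green,yellow,black} — only red is left for (r1,c1).
row 1 has {red,green,black}; column 2 has {red,yellow,black} — only blue is left for (r1,c2).
row 1 has {red,blue,green,black}; column 3 has {red,green} — only yellow is left for (r1,c3).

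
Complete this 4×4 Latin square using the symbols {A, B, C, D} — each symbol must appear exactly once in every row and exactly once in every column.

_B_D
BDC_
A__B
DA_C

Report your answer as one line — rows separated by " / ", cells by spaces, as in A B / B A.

C B A D / B D C A / A C D B / D A B C

Cell (r1,c1): row 1 has {B,D}; column 1 has {A,B,D} → C.
Cell (r1,c3): row 1 has {B,C,D}; column 3 has {C} → A.
Cell (r2,c4): row 2 has {B,C,D}; column 4 has {B,C,D} → A.
Cell (r3,c2): row 3 has {A,B}; column 2 has {A,B,D} → C.
Cell (r3,c3): row 3 has {A,B,C}; column 3 has {A,C} → D.
Cell (r4,c3): row 4 has {A,C,D}; column 3 has {A,C,D} → B.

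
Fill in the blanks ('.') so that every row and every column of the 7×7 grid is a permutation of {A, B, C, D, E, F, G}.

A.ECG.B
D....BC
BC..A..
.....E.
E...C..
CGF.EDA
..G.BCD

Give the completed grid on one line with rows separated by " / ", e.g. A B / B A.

A D E C G F B / D E A G F B C / B C D F A G E / G B C A D E F / E F B D C A G / C G F B E D A / F A G E B C D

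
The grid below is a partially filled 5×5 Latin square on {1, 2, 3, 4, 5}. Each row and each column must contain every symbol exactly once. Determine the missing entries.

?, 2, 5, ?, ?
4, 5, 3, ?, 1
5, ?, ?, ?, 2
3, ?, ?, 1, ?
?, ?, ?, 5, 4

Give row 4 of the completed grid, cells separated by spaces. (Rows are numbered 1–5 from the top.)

3 4 2 1 5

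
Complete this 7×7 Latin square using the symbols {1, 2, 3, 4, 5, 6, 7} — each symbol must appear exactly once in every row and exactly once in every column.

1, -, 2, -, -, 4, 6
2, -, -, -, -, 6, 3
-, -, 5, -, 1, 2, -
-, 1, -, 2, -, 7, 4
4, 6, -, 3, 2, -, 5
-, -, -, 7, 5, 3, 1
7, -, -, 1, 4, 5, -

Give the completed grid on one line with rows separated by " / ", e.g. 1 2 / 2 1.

1 7 2 5 3 4 6 / 2 5 1 4 7 6 3 / 3 4 5 6 1 2 7 / 5 1 3 2 6 7 4 / 4 6 7 3 2 1 5 / 6 2 4 7 5 3 1 / 7 3 6 1 4 5 2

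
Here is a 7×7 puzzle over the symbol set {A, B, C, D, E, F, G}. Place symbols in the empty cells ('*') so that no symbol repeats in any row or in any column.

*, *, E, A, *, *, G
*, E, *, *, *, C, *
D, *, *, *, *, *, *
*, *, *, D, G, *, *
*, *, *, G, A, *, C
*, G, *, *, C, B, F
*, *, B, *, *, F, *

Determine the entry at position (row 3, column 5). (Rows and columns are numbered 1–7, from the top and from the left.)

B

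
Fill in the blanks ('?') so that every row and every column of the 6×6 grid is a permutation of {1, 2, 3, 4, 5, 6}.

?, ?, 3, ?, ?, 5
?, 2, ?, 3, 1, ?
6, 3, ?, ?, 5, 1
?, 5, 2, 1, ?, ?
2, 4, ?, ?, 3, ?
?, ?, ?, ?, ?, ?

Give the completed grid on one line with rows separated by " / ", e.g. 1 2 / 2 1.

1 6 3 4 2 5 / 5 2 6 3 1 4 / 6 3 4 2 5 1 / 4 5 2 1 6 3 / 2 4 1 5 3 6 / 3 1 5 6 4 2

(r3,c3) = 4
(r3,c4) = 2
(r5,c6) = 6
(r2,c6) = 4
(r4,c6) = 3
(r5,c4) = 5
(r6,c6) = 2
(r2,c1) = 5
(r2,c3) = 6
(r4,c1) = 4
(r4,c5) = 6
(r5,c3) = 1
(r6,c3) = 5
(r6,c5) = 4
(r1,c1) = 1
(r1,c2) = 6
(r1,c4) = 4
(r1,c5) = 2
(r6,c1) = 3
(r6,c2) = 1
(r6,c4) = 6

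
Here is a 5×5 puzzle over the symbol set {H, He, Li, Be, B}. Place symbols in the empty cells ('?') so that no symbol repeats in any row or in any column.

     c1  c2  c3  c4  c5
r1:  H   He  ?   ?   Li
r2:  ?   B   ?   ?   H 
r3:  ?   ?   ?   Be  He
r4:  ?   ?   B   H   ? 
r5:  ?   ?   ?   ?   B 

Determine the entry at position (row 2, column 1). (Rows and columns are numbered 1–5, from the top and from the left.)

Be

(r1,c3) = Be
(r1,c4) = B
(r4,c5) = Be
(r4,c2) = Li
(r3,c2) = H
(r3,c3) = Li
(r4,c1) = He
(r5,c2) = Be
(r2,c3) = He
(r2,c4) = Li
(r3,c1) = B
(r5,c1) = Li
(r5,c3) = H
(r5,c4) = He
(r2,c1) = Be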